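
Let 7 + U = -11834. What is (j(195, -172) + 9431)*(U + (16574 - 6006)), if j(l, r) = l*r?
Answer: 30690757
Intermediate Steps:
U = -11841 (U = -7 - 11834 = -11841)
(j(195, -172) + 9431)*(U + (16574 - 6006)) = (195*(-172) + 9431)*(-11841 + (16574 - 6006)) = (-33540 + 9431)*(-11841 + 10568) = -24109*(-1273) = 30690757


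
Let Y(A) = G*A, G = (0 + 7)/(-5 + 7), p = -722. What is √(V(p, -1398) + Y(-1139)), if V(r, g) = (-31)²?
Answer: I*√12102/2 ≈ 55.005*I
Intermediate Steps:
G = 7/2 ≈ 3.5000
V(r, g) = 961
Y(A) = 7*A/2
√(V(p, -1398) + Y(-1139)) = √(961 + (7/2)*(-1139)) = √(961 - 7973/2) = √(-6051/2) = I*√12102/2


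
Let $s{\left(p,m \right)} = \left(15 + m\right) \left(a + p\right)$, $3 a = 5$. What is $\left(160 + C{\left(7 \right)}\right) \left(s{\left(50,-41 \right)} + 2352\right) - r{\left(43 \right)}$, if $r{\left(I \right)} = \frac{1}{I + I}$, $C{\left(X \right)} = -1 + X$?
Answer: $\frac{43199173}{258} \approx 1.6744 \cdot 10^{5}$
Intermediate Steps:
$a = \frac{5}{3}$ ($a = \frac{1}{3} \cdot 5 = \frac{5}{3} \approx 1.6667$)
$s{\left(p,m \right)} = \left(15 + m\right) \left(\frac{5}{3} + p\right)$
$r{\left(I \right)} = \frac{1}{2 I}$
$\left(160 + C{\left(7 \right)}\right) \left(s{\left(50,-41 \right)} + 2352\right) - r{\left(43 \right)} = \left(160 + \left(-1 + 7\right)\right) \left(\left(25 + 15 \cdot 50 + \frac{5}{3} \left(-41\right) - 2050\right) + 2352\right) - \frac{1}{2 \cdot 43} = \left(160 + 6\right) \left(\left(25 + 750 - \frac{205}{3} - 2050\right) + 2352\right) - \frac{1}{2} \cdot \frac{1}{43} = 166 \left(- \frac{4030}{3} + 2352\right) - \frac{1}{86} = 166 \cdot \frac{3026}{3} - \frac{1}{86} = \frac{502316}{3} - \frac{1}{86} = \frac{43199173}{258}$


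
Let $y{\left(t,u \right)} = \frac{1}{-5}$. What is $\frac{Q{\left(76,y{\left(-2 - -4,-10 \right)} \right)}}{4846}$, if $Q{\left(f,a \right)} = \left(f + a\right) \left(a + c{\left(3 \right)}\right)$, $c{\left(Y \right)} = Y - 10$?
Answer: $- \frac{6822}{60575} \approx -0.11262$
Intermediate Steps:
$c{\left(Y \right)} = -10 + Y$
$y{\left(t,u \right)} = - \frac{1}{5}$
$Q{\left(f,a \right)} = \left(-7 + a\right) \left(a + f\right)$ ($Q{\left(f,a \right)} = \left(f + a\right) \left(a + \left(-10 + 3\right)\right) = \left(a + f\right) \left(a - 7\right) = \left(a + f\right) \left(-7 + a\right) = \left(-7 + a\right) \left(a + f\right)$)
$\frac{Q{\left(76,y{\left(-2 - -4,-10 \right)} \right)}}{4846} = \frac{\left(- \frac{1}{5}\right)^{2} - - \frac{7}{5} - 532 - \frac{76}{5}}{4846} = \left(\frac{1}{25} + \frac{7}{5} - 532 - \frac{76}{5}\right) \frac{1}{4846} = \left(- \frac{13644}{25}\right) \frac{1}{4846} = - \frac{6822}{60575}$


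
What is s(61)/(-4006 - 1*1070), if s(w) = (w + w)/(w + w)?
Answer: -1/5076 ≈ -0.00019701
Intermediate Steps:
s(w) = 1 (s(w) = (2*w)/((2*w)) = (2*w)*(1/(2*w)) = 1)
s(61)/(-4006 - 1*1070) = 1/(-4006 - 1*1070) = 1/(-4006 - 1070) = 1/(-5076) = 1*(-1/5076) = -1/5076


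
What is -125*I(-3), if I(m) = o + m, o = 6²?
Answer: -4125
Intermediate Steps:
o = 36
I(m) = 36 + m
-125*I(-3) = -125*(36 - 3) = -125*33 = -4125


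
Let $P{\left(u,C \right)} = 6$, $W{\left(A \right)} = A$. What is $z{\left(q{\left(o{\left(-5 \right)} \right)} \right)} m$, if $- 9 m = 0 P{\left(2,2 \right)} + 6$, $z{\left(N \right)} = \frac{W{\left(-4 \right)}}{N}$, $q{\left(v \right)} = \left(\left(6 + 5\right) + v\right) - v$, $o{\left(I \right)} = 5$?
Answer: $\frac{8}{33} \approx 0.24242$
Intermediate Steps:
$q{\left(v \right)} = 11$ ($q{\left(v \right)} = \left(11 + v\right) - v = 11$)
$z{\left(N \right)} = - \frac{4}{N}$
$m = - \frac{2}{3}$ ($m = - \frac{0 \cdot 6 + 6}{9} = - \frac{0 + 6}{9} = \left(- \frac{1}{9}\right) 6 = - \frac{2}{3} \approx -0.66667$)
$z{\left(q{\left(o{\left(-5 \right)} \right)} \right)} m = - \frac{4}{11} \left(- \frac{2}{3}\right) = \left(-4\right) \frac{1}{11} \left(- \frac{2}{3}\right) = \left(- \frac{4}{11}\right) \left(- \frac{2}{3}\right) = \frac{8}{33}$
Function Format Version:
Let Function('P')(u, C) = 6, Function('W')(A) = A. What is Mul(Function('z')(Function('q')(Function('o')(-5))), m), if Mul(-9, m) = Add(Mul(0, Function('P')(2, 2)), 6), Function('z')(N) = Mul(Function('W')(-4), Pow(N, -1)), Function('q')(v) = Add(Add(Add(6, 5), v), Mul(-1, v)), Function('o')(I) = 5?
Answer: Rational(8, 33) ≈ 0.24242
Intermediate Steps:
Function('q')(v) = 11 (Function('q')(v) = Add(Add(11, v), Mul(-1, v)) = 11)
Function('z')(N) = Mul(-4, Pow(N, -1))
m = Rational(-2, 3) (m = Mul(Rational(-1, 9), Add(Mul(0, 6), 6)) = Mul(Rational(-1, 9), Add(0, 6)) = Mul(Rational(-1, 9), 6) = Rational(-2, 3) ≈ -0.66667)
Mul(Function('z')(Function('q')(Function('o')(-5))), m) = Mul(Mul(-4, Pow(11, -1)), Rational(-2, 3)) = Mul(Mul(-4, Rational(1, 11)), Rational(-2, 3)) = Mul(Rational(-4, 11), Rational(-2, 3)) = Rational(8, 33)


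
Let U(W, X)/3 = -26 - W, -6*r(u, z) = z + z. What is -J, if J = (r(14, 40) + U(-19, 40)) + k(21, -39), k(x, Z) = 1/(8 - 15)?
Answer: 724/21 ≈ 34.476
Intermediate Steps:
k(x, Z) = -⅐ (k(x, Z) = 1/(-7) = -⅐)
r(u, z) = -z/3 (r(u, z) = -(z + z)/6 = -z/3)
U(W, X) = -78 - 3*W (U(W, X) = 3*(-26 - W) = -78 - 3*W)
J = -724/21 (J = (-⅓*40 + (-78 - 3*(-19))) - ⅐ = (-40/3 + (-78 + 57)) - ⅐ = (-40/3 - 21) - ⅐ = -103/3 - ⅐ = -724/21 ≈ -34.476)
-J = -1*(-724/21) = 724/21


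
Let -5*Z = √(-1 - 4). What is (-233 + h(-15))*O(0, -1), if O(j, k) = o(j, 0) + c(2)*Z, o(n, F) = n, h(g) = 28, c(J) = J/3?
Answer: 82*I*√5/3 ≈ 61.119*I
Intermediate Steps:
c(J) = J/3 (c(J) = J*(⅓) = J/3)
Z = -I*√5/5 (Z = -√(-1 - 4)/5 = -I*√5/5 ≈ -0.44721*I)
O(j, k) = j - 2*I*√5/15 (O(j, k) = j + ((⅓)*2)*(-I*√5/5) = j + 2*(-I*√5/5)/3 = j - 2*I*√5/15)
(-233 + h(-15))*O(0, -1) = (-233 + 28)*(0 - 2*I*√5/15) = -(-82)*I*√5/3 = 82*I*√5/3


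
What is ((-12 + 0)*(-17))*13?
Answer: 2652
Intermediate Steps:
((-12 + 0)*(-17))*13 = -12*(-17)*13 = 204*13 = 2652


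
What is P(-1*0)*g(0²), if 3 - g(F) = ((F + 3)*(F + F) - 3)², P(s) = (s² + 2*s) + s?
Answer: 0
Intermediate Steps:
P(s) = s² + 3*s
g(F) = 3 - (-3 + 2*F*(3 + F))² (g(F) = 3 - ((F + 3)*(F + F) - 3)² = 3 - ((3 + F)*(2*F) - 3)² = 3 - (2*F*(3 + F) - 3)² = 3 - (-3 + 2*F*(3 + F))²)
P(-1*0)*g(0²) = ((-1*0)*(3 - 1*0))*(3 - (-3 + 2*(0²)² + 6*0²)²) = (0*(3 + 0))*(3 - (-3 + 2*0² + 6*0)²) = (0*3)*(3 - (-3 + 2*0 + 0)²) = 0*(3 - (-3 + 0 + 0)²) = 0*(3 - 1*(-3)²) = 0*(3 - 1*9) = 0*(3 - 9) = 0*(-6) = 0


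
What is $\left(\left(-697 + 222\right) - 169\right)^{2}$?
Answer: $414736$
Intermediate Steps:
$\left(\left(-697 + 222\right) - 169\right)^{2} = \left(-475 - 169\right)^{2} = \left(-644\right)^{2} = 414736$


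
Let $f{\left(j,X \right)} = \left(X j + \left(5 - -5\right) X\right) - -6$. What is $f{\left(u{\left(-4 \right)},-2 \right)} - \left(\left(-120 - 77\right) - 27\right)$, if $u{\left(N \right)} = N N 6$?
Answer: $18$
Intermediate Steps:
$u{\left(N \right)} = 6 N^{2}$ ($u{\left(N \right)} = N^{2} \cdot 6 = 6 N^{2}$)
$f{\left(j,X \right)} = 6 + 10 X + X j$ ($f{\left(j,X \right)} = \left(X j + \left(5 + 5\right) X\right) + 6 = \left(X j + 10 X\right) + 6 = \left(10 X + X j\right) + 6 = 6 + 10 X + X j$)
$f{\left(u{\left(-4 \right)},-2 \right)} - \left(\left(-120 - 77\right) - 27\right) = \left(6 + 10 \left(-2\right) - 2 \cdot 6 \left(-4\right)^{2}\right) - \left(\left(-120 - 77\right) - 27\right) = \left(6 - 20 - 2 \cdot 6 \cdot 16\right) - \left(-197 - 27\right) = \left(6 - 20 - 192\right) - -224 = \left(6 - 20 - 192\right) + 224 = -206 + 224 = 18$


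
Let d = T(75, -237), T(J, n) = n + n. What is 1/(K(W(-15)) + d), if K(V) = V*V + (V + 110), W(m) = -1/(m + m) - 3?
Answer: -900/322349 ≈ -0.0027920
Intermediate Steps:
W(m) = -3 - 1/(2*m) (W(m) = -1/(2*m) - 3 = -3 - 1/(2*m))
T(J, n) = 2*n
d = -474 (d = 2*(-237) = -474)
K(V) = 110 + V + V² (K(V) = V² + (110 + V) = 110 + V + V²)
1/(K(W(-15)) + d) = 1/((110 + (-3 - ½/(-15)) + (-3 - ½/(-15))²) - 474) = 1/((110 + (-3 - ½*(-1/15)) + (-3 - ½*(-1/15))²) - 474) = 1/((110 + (-3 + 1/30) + (-3 + 1/30)²) - 474) = 1/((110 - 89/30 + (-89/30)²) - 474) = 1/((110 - 89/30 + 7921/900) - 474) = 1/(104251/900 - 474) = 1/(-322349/900) = -900/322349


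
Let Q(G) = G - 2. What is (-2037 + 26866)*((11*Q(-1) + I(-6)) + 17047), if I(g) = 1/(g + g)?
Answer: 5069262443/12 ≈ 4.2244e+8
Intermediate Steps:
Q(G) = -2 + G
I(g) = 1/(2*g)
(-2037 + 26866)*((11*Q(-1) + I(-6)) + 17047) = (-2037 + 26866)*((11*(-2 - 1) + (½)/(-6)) + 17047) = 24829*((11*(-3) + (½)*(-⅙)) + 17047) = 24829*((-33 - 1/12) + 17047) = 24829*(-397/12 + 17047) = 24829*(204167/12) = 5069262443/12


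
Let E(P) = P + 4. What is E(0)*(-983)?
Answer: -3932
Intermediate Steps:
E(P) = 4 + P
E(0)*(-983) = (4 + 0)*(-983) = 4*(-983) = -3932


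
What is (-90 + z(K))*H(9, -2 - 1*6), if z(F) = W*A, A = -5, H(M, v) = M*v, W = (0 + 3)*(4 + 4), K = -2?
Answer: 15120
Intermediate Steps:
W = 24 (W = 3*8 = 24)
z(F) = -120 (z(F) = 24*(-5) = -120)
(-90 + z(K))*H(9, -2 - 1*6) = (-90 - 120)*(9*(-2 - 1*6)) = -1890*(-2 - 6) = -1890*(-8) = -210*(-72) = 15120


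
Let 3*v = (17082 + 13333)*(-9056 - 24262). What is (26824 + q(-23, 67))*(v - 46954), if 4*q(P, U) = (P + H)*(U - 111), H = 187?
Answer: -8452655318880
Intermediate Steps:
v = -337788990 (v = ((17082 + 13333)*(-9056 - 24262))/3 = (30415*(-33318))/3 = (⅓)*(-1013366970) = -337788990)
q(P, U) = (-111 + U)*(187 + P)/4 (q(P, U) = ((P + 187)*(U - 111))/4 = ((187 + P)*(-111 + U))/4 = ((-111 + U)*(187 + P))/4 = (-111 + U)*(187 + P)/4)
(26824 + q(-23, 67))*(v - 46954) = (26824 + (-20757/4 - 111/4*(-23) + (187/4)*67 + (¼)*(-23)*67))*(-337788990 - 46954) = (26824 + (-20757/4 + 2553/4 + 12529/4 - 1541/4))*(-337835944) = (26824 - 1804)*(-337835944) = 25020*(-337835944) = -8452655318880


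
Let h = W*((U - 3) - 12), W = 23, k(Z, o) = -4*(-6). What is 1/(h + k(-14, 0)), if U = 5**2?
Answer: 1/254 ≈ 0.0039370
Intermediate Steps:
U = 25
k(Z, o) = 24
h = 230 (h = 23*((25 - 3) - 12) = 23*(22 - 12) = 23*10 = 230)
1/(h + k(-14, 0)) = 1/(230 + 24) = 1/254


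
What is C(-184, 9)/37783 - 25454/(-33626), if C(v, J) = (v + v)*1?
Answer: 474677057/635245579 ≈ 0.74723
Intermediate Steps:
C(v, J) = 2*v (C(v, J) = (2*v)*1 = 2*v)
C(-184, 9)/37783 - 25454/(-33626) = (2*(-184))/37783 - 25454/(-33626) = -368*1/37783 - 25454*(-1/33626) = -368/37783 + 12727/16813 = 474677057/635245579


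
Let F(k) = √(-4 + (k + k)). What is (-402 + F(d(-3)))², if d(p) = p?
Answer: (402 - I*√10)² ≈ 1.6159e+5 - 2542.0*I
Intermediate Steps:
F(k) = √(-4 + 2*k)
(-402 + F(d(-3)))² = (-402 + √(-4 + 2*(-3)))² = (-402 + √(-4 - 6))² = (-402 + √(-10))² = (-402 + I*√10)²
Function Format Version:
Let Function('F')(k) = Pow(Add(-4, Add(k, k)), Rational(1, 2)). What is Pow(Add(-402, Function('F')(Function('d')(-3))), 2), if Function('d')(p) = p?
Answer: Pow(Add(402, Mul(-1, I, Pow(10, Rational(1, 2)))), 2) ≈ Add(1.6159e+5, Mul(-2542., I))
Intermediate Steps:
Function('F')(k) = Pow(Add(-4, Mul(2, k)), Rational(1, 2))
Pow(Add(-402, Function('F')(Function('d')(-3))), 2) = Pow(Add(-402, Pow(Add(-4, Mul(2, -3)), Rational(1, 2))), 2) = Pow(Add(-402, Pow(Add(-4, -6), Rational(1, 2))), 2) = Pow(Add(-402, Pow(-10, Rational(1, 2))), 2) = Pow(Add(-402, Mul(I, Pow(10, Rational(1, 2)))), 2)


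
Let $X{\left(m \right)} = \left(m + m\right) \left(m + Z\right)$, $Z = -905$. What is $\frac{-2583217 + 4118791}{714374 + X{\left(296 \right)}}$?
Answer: $\frac{767787}{176923} \approx 4.3397$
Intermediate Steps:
$X{\left(m \right)} = 2 m \left(-905 + m\right)$ ($X{\left(m \right)} = \left(m + m\right) \left(m - 905\right) = 2 m \left(-905 + m\right)$)
$\frac{-2583217 + 4118791}{714374 + X{\left(296 \right)}} = \frac{-2583217 + 4118791}{714374 + 2 \cdot 296 \left(-905 + 296\right)} = \frac{1535574}{714374 + 2 \cdot 296 \left(-609\right)} = \frac{1535574}{714374 - 360528} = \frac{1535574}{353846} = 1535574 \cdot \frac{1}{353846} = \frac{767787}{176923}$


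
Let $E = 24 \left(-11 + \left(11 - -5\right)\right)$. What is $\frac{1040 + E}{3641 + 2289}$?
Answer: $\frac{116}{593} \approx 0.19562$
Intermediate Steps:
$E = 120$ ($E = 24 \left(-11 + \left(11 + 5\right)\right) = 24 \left(-11 + 16\right) = 24 \cdot 5 = 120$)
$\frac{1040 + E}{3641 + 2289} = \frac{1040 + 120}{3641 + 2289} = \frac{1160}{5930} = 1160 \cdot \frac{1}{5930} = \frac{116}{593}$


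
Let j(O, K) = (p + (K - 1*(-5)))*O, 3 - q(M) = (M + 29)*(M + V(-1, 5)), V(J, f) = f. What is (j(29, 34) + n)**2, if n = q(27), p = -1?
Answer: 471969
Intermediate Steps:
q(M) = 3 - (5 + M)*(29 + M) (q(M) = 3 - (M + 29)*(M + 5) = 3 - (29 + M)*(5 + M) = 3 - (5 + M)*(29 + M))
n = -1789 (n = -142 - 1*27**2 - 34*27 = -142 - 1*729 - 918 = -142 - 729 - 918 = -1789)
j(O, K) = O*(4 + K) (j(O, K) = (-1 + (K - 1*(-5)))*O = (-1 + (K + 5))*O = (-1 + (5 + K))*O = (4 + K)*O = O*(4 + K))
(j(29, 34) + n)**2 = (29*(4 + 34) - 1789)**2 = (29*38 - 1789)**2 = (1102 - 1789)**2 = (-687)**2 = 471969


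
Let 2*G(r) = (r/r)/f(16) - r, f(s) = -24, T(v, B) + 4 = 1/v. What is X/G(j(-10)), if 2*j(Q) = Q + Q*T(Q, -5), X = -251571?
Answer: 12075408/373 ≈ 32374.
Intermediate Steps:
T(v, B) = -4 + 1/v
j(Q) = Q/2 + Q*(-4 + 1/Q)/2 (j(Q) = (Q + Q*(-4 + 1/Q))/2 = Q/2 + Q*(-4 + 1/Q)/2)
G(r) = -1/48 - r/2 (G(r) = ((r/r)/(-24) - r)/2 = (1*(-1/24) - r)/2 = (-1/24 - r)/2 = -1/48 - r/2)
X/G(j(-10)) = -251571/(-1/48 - (½ - 3/2*(-10))/2) = -251571/(-1/48 - (½ + 15)/2) = -251571/(-1/48 - ½*31/2) = -251571/(-1/48 - 31/4) = -251571/(-373/48) = -251571*(-48/373) = 12075408/373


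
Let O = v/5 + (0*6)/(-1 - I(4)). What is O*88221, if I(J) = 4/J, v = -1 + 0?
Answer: -88221/5 ≈ -17644.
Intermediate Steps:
v = -1
O = -1/5 (O = -1/5 + (0*6)/(-1 - 4/4) = -1*1/5 + 0/(-1 - 4/4) = -1/5 + 0/(-1 - 1*1) = -1/5 + 0/(-1 - 1) = -1/5 + 0/(-2) = -1/5 + 0*(-1/2) = -1/5 + 0 = -1/5 ≈ -0.20000)
O*88221 = -1/5*88221 = -88221/5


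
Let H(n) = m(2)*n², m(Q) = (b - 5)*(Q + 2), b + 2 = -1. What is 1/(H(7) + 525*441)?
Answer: 1/229957 ≈ 4.3486e-6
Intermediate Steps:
b = -3 (b = -2 - 1 = -3)
m(Q) = -16 - 8*Q (m(Q) = (-3 - 5)*(Q + 2) = -8*(2 + Q) = -16 - 8*Q)
H(n) = -32*n² (H(n) = (-16 - 8*2)*n² = (-16 - 16)*n² = -32*n²)
1/(H(7) + 525*441) = 1/(-32*7² + 525*441) = 1/(-32*49 + 231525) = 1/(-1568 + 231525) = 1/229957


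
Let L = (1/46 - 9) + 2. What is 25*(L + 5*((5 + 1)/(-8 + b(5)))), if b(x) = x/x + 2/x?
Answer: -145775/506 ≈ -288.09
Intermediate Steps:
b(x) = 1 + 2/x
L = -321/46 (L = (1/46 - 9) + 2 = -413/46 + 2 = -321/46 ≈ -6.9783)
25*(L + 5*((5 + 1)/(-8 + b(5)))) = 25*(-321/46 + 5*((5 + 1)/(-8 + (2 + 5)/5))) = 25*(-321/46 + 5*(6/(-8 + (⅕)*7))) = 25*(-321/46 + 5*(6/(-8 + 7/5))) = 25*(-321/46 + 5*(6/(-33/5))) = 25*(-321/46 + 5*(6*(-5/33))) = 25*(-321/46 + 5*(-10/11)) = 25*(-321/46 - 50/11) = 25*(-5831/506) = -145775/506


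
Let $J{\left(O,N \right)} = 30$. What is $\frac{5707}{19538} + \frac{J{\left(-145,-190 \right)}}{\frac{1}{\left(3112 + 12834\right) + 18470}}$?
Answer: $\frac{20172599947}{19538} \approx 1.0325 \cdot 10^{6}$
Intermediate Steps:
$\frac{5707}{19538} + \frac{J{\left(-145,-190 \right)}}{\frac{1}{\left(3112 + 12834\right) + 18470}} = \frac{5707}{19538} + \frac{30}{\frac{1}{\left(3112 + 12834\right) + 18470}} = 5707 \cdot \frac{1}{19538} + \frac{30}{\frac{1}{15946 + 18470}} = \frac{5707}{19538} + \frac{30}{\frac{1}{34416}} = \frac{5707}{19538} + 30 \frac{1}{\frac{1}{34416}} = \frac{5707}{19538} + 30 \cdot 34416 = \frac{5707}{19538} + 1032480 = \frac{20172599947}{19538}$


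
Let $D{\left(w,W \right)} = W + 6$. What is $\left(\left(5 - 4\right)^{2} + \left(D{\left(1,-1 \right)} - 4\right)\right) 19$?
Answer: $38$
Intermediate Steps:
$D{\left(w,W \right)} = 6 + W$
$\left(\left(5 - 4\right)^{2} + \left(D{\left(1,-1 \right)} - 4\right)\right) 19 = \left(\left(5 - 4\right)^{2} + \left(\left(6 - 1\right) - 4\right)\right) 19 = \left(1^{2} + \left(5 - 4\right)\right) 19 = \left(1 + 1\right) 19 = 2 \cdot 19 = 38$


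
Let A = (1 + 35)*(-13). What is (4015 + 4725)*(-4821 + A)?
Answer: -46225860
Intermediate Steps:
A = -468 (A = 36*(-13) = -468)
(4015 + 4725)*(-4821 + A) = (4015 + 4725)*(-4821 - 468) = 8740*(-5289) = -46225860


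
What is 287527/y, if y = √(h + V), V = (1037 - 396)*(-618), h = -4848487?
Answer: -287527*I*√209785/1048925 ≈ -125.55*I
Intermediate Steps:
V = -396138 (V = 641*(-618) = -396138)
y = 5*I*√209785 (y = √(-4848487 - 396138) = √(-5244625) = 5*I*√209785 ≈ 2290.1*I)
287527/y = 287527/((5*I*√209785)) = 287527*(-I*√209785/1048925) = -287527*I*√209785/1048925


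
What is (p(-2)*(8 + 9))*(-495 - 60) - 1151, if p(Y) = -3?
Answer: 27154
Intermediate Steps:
(p(-2)*(8 + 9))*(-495 - 60) - 1151 = (-3*(8 + 9))*(-495 - 60) - 1151 = -3*17*(-555) - 1151 = -51*(-555) - 1151 = 28305 - 1151 = 27154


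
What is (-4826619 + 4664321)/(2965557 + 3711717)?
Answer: -81149/3338637 ≈ -0.024306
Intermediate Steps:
(-4826619 + 4664321)/(2965557 + 3711717) = -162298/6677274 = -162298*1/6677274 = -81149/3338637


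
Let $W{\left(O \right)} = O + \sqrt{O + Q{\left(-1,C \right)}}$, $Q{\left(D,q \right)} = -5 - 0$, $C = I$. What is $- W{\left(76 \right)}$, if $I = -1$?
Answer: $-76 - \sqrt{71} \approx -84.426$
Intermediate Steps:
$C = -1$
$Q{\left(D,q \right)} = -5$ ($Q{\left(D,q \right)} = -5 + 0 = -5$)
$W{\left(O \right)} = O + \sqrt{-5 + O}$ ($W{\left(O \right)} = O + \sqrt{O - 5} = O + \sqrt{-5 + O}$)
$- W{\left(76 \right)} = - (76 + \sqrt{-5 + 76}) = - (76 + \sqrt{71}) = -76 - \sqrt{71}$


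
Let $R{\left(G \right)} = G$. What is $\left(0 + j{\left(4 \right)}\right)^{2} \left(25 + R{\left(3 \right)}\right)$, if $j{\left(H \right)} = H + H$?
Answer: $1792$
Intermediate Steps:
$j{\left(H \right)} = 2 H$
$\left(0 + j{\left(4 \right)}\right)^{2} \left(25 + R{\left(3 \right)}\right) = \left(0 + 2 \cdot 4\right)^{2} \left(25 + 3\right) = \left(0 + 8\right)^{2} \cdot 28 = 8^{2} \cdot 28 = 64 \cdot 28 = 1792$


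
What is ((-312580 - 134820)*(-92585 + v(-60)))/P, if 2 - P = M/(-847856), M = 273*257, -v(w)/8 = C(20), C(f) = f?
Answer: 35181032671728000/1765873 ≈ 1.9923e+10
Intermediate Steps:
v(w) = -160 (v(w) = -8*20 = -160)
M = 70161
P = 1765873/847856 (P = 2 - 70161/(-847856) = 2 - 70161*(-1)/847856 = 2 - 1*(-70161/847856) = 2 + 70161/847856 = 1765873/847856 ≈ 2.0828)
((-312580 - 134820)*(-92585 + v(-60)))/P = ((-312580 - 134820)*(-92585 - 160))/(1765873/847856) = -447400*(-92745)*(847856/1765873) = 41494113000*(847856/1765873) = 35181032671728000/1765873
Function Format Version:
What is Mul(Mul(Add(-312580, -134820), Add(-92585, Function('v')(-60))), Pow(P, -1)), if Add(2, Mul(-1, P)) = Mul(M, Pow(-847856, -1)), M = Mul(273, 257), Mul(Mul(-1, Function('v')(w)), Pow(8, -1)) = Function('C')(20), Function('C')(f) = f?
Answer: Rational(35181032671728000, 1765873) ≈ 1.9923e+10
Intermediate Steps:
Function('v')(w) = -160 (Function('v')(w) = Mul(-8, 20) = -160)
M = 70161
P = Rational(1765873, 847856) (P = Add(2, Mul(-1, Mul(70161, Pow(-847856, -1)))) = Add(2, Mul(-1, Mul(70161, Rational(-1, 847856)))) = Add(2, Mul(-1, Rational(-70161, 847856))) = Add(2, Rational(70161, 847856)) = Rational(1765873, 847856) ≈ 2.0828)
Mul(Mul(Add(-312580, -134820), Add(-92585, Function('v')(-60))), Pow(P, -1)) = Mul(Mul(Add(-312580, -134820), Add(-92585, -160)), Pow(Rational(1765873, 847856), -1)) = Mul(Mul(-447400, -92745), Rational(847856, 1765873)) = Mul(41494113000, Rational(847856, 1765873)) = Rational(35181032671728000, 1765873)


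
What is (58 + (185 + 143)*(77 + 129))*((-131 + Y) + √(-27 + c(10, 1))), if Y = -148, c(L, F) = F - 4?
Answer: -18867654 + 67626*I*√30 ≈ -1.8868e+7 + 3.704e+5*I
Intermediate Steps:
c(L, F) = -4 + F
(58 + (185 + 143)*(77 + 129))*((-131 + Y) + √(-27 + c(10, 1))) = (58 + (185 + 143)*(77 + 129))*((-131 - 148) + √(-27 + (-4 + 1))) = (58 + 328*206)*(-279 + √(-27 - 3)) = (58 + 67568)*(-279 + √(-30)) = 67626*(-279 + I*√30) = -18867654 + 67626*I*√30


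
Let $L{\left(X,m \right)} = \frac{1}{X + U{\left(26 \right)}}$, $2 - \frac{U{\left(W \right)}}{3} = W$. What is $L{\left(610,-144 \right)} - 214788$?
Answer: $- \frac{115555943}{538} \approx -2.1479 \cdot 10^{5}$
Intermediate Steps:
$U{\left(W \right)} = 6 - 3 W$
$L{\left(X,m \right)} = \frac{1}{-72 + X}$ ($L{\left(X,m \right)} = \frac{1}{X + \left(6 - 78\right)} = \frac{1}{X - 72} = \frac{1}{-72 + X}$)
$L{\left(610,-144 \right)} - 214788 = \frac{1}{-72 + 610} - 214788 = \frac{1}{538} - 214788 = - \frac{115555943}{538}$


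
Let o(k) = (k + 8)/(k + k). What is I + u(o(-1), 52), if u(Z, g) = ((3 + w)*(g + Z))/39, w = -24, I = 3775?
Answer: 97471/26 ≈ 3748.9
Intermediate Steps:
o(k) = (8 + k)/(2*k) (o(k) = (8 + k)/((2*k)) = (8 + k)*(1/(2*k)) = (8 + k)/(2*k))
u(Z, g) = -7*Z/13 - 7*g/13 (u(Z, g) = ((3 - 24)*(g + Z))/39 = -21*(Z + g)*(1/39) = (-21*Z - 21*g)*(1/39) = -7*Z/13 - 7*g/13)
I + u(o(-1), 52) = 3775 + (-7*(8 - 1)/(26*(-1)) - 7/13*52) = 3775 + (-7*(-1)*7/26 - 28) = 3775 + (-7/13*(-7/2) - 28) = 3775 + (49/26 - 28) = 3775 - 679/26 = 97471/26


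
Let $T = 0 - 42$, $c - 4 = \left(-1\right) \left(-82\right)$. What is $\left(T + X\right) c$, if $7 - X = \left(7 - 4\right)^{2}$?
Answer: $-3784$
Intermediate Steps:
$c = 86$ ($c = 4 - -82 = 4 + 82 = 86$)
$X = -2$ ($X = 7 - \left(7 - 4\right)^{2} = 7 - 3^{2} = 7 - 9 = -2$)
$T = -42$ ($T = 0 - 42 = -42$)
$\left(T + X\right) c = \left(-42 - 2\right) 86 = \left(-44\right) 86 = -3784$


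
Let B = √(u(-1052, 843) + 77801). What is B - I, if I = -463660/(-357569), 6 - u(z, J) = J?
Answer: -463660/357569 + 2*√19241 ≈ 276.13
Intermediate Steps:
u(z, J) = 6 - J
I = 463660/357569 (I = -463660*(-1/357569) = 463660/357569 ≈ 1.2967)
B = 2*√19241 (B = √((6 - 1*843) + 77801) = √((6 - 843) + 77801) = √(-837 + 77801) = √76964 = 2*√19241 ≈ 277.42)
B - I = 2*√19241 - 1*463660/357569 = 2*√19241 - 463660/357569 = -463660/357569 + 2*√19241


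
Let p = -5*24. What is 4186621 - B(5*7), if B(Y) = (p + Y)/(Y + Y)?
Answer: 58612711/14 ≈ 4.1866e+6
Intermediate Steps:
p = -120
B(Y) = (-120 + Y)/(2*Y) (B(Y) = (-120 + Y)/(Y + Y) = (-120 + Y)/((2*Y)) = (-120 + Y)*(1/(2*Y)) = (-120 + Y)/(2*Y))
4186621 - B(5*7) = 4186621 - (-120 + 5*7)/(2*(5*7)) = 4186621 - (-120 + 35)/(2*35) = 4186621 - (-85)/(2*35) = 4186621 - 1*(-17/14) = 4186621 + 17/14 = 58612711/14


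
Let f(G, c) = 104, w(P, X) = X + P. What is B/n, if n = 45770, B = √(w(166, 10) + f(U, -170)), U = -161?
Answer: √70/22885 ≈ 0.00036559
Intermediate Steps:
w(P, X) = P + X
B = 2*√70 (B = √((166 + 10) + 104) = √(176 + 104) = √280 = 2*√70 ≈ 16.733)
B/n = (2*√70)/45770 = (2*√70)*(1/45770) = √70/22885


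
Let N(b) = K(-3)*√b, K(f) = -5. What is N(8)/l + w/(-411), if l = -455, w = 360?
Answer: -120/137 + 2*√2/91 ≈ -0.84483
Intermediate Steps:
N(b) = -5*√b
N(8)/l + w/(-411) = -10*√2/(-455) + 360/(-411) = -10*√2*(-1/455) + 360*(-1/411) = -10*√2*(-1/455) - 120/137 = 2*√2/91 - 120/137 = -120/137 + 2*√2/91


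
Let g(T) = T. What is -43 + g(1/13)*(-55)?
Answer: -614/13 ≈ -47.231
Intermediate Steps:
-43 + g(1/13)*(-55) = -43 - 55/13 = -614/13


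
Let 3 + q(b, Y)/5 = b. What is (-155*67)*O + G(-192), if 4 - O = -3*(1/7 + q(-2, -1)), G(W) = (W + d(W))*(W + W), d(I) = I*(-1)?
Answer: 5130190/7 ≈ 7.3288e+5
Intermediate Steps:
q(b, Y) = -15 + 5*b
d(I) = -I
G(W) = 0 (G(W) = (W - W)*(W + W) = 0*(2*W) = 0)
O = -494/7 (O = 4 - (-3)*(1/7 + (-15 + 5*(-2))) = 4 - (-3)*(⅐ + (-15 - 10)) = 4 - (-3)*(⅐ - 25) = 4 - (-3)*(-174)/7 = 4 - 1*522/7 = 4 - 522/7 = -494/7 ≈ -70.571)
(-155*67)*O + G(-192) = -155*67*(-494/7) + 0 = -10385*(-494/7) + 0 = 5130190/7 + 0 = 5130190/7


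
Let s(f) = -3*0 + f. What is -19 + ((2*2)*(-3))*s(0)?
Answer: -19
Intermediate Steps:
s(f) = f (s(f) = 0 + f = f)
-19 + ((2*2)*(-3))*s(0) = -19 + ((2*2)*(-3))*0 = -19 + (4*(-3))*0 = -19 - 12*0 = -19 + 0 = -19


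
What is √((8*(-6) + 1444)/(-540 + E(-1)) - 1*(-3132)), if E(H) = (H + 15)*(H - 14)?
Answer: √17607030/75 ≈ 55.948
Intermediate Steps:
E(H) = (-14 + H)*(15 + H) (E(H) = (15 + H)*(-14 + H) = (-14 + H)*(15 + H))
√((8*(-6) + 1444)/(-540 + E(-1)) - 1*(-3132)) = √((8*(-6) + 1444)/(-540 + (-210 - 1 + (-1)²)) - 1*(-3132)) = √((-48 + 1444)/(-540 + (-210 - 1 + 1)) + 3132) = √(1396/(-540 - 210) + 3132) = √(1396/(-750) + 3132) = √(1396*(-1/750) + 3132) = √(-698/375 + 3132) = √(1173802/375) = √17607030/75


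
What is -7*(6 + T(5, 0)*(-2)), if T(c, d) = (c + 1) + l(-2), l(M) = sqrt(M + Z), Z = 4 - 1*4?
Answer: 42 + 14*I*sqrt(2) ≈ 42.0 + 19.799*I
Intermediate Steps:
Z = 0 (Z = 4 - 4 = 0)
l(M) = sqrt(M) (l(M) = sqrt(M + 0) = sqrt(M))
T(c, d) = 1 + c + I*sqrt(2) (T(c, d) = (c + 1) + sqrt(-2) = (1 + c) + I*sqrt(2) = 1 + c + I*sqrt(2))
-7*(6 + T(5, 0)*(-2)) = -7*(6 + (1 + 5 + I*sqrt(2))*(-2)) = -7*(6 + (6 + I*sqrt(2))*(-2)) = -7*(6 + (-12 - 2*I*sqrt(2))) = -7*(-6 - 2*I*sqrt(2)) = 42 + 14*I*sqrt(2)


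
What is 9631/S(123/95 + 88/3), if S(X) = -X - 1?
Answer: -2744835/9014 ≈ -304.51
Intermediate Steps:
S(X) = -1 - X
9631/S(123/95 + 88/3) = 9631/(-1 - (123/95 + 88/3)) = 9631/(-1 - 1*8729/285) = 9631/(-1 - 8729/285) = 9631/(-9014/285) = 9631*(-285/9014) = -2744835/9014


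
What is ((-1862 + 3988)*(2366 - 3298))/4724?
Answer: -495358/1181 ≈ -419.44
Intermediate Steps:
((-1862 + 3988)*(2366 - 3298))/4724 = (2126*(-932))*(1/4724) = -1981432*1/4724 = -495358/1181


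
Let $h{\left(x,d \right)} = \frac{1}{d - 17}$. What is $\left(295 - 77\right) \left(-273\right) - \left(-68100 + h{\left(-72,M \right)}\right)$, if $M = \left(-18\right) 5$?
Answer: $\frac{918703}{107} \approx 8586.0$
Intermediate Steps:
$M = -90$
$h{\left(x,d \right)} = \frac{1}{-17 + d}$
$\left(295 - 77\right) \left(-273\right) - \left(-68100 + h{\left(-72,M \right)}\right) = \left(295 - 77\right) \left(-273\right) + \left(68100 - \frac{1}{-17 - 90}\right) = 218 \left(-273\right) + \left(68100 - \frac{1}{-107}\right) = -59514 + \left(68100 - - \frac{1}{107}\right) = -59514 + \left(68100 + \frac{1}{107}\right) = -59514 + \frac{7286701}{107} = \frac{918703}{107}$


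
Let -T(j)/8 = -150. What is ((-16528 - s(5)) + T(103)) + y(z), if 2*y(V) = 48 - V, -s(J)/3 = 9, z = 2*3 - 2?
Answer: -15279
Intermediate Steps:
z = 4 (z = 6 - 2 = 4)
s(J) = -27 (s(J) = -3*9 = -27)
y(V) = 24 - V/2 (y(V) = (48 - V)/2 = 24 - V/2)
T(j) = 1200 (T(j) = -8*(-150) = 1200)
((-16528 - s(5)) + T(103)) + y(z) = ((-16528 - 1*(-27)) + 1200) + (24 - ½*4) = ((-16528 + 27) + 1200) + (24 - 2) = (-16501 + 1200) + 22 = -15301 + 22 = -15279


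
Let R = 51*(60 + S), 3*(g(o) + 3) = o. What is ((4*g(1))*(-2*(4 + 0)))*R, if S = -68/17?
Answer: 243712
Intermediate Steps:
S = -4 (S = -68*1/17 = -4)
g(o) = -3 + o/3
R = 2856 (R = 51*(60 - 4) = 51*56 = 2856)
((4*g(1))*(-2*(4 + 0)))*R = ((4*(-3 + (1/3)*1))*(-2*(4 + 0)))*2856 = ((4*(-3 + 1/3))*(-2*4))*2856 = ((4*(-8/3))*(-8))*2856 = -32/3*(-8)*2856 = (256/3)*2856 = 243712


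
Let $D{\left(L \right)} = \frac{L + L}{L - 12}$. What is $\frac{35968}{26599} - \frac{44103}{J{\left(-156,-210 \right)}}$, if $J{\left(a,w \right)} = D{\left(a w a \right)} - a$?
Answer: $- \frac{165726303577443}{596608441468} \approx -277.78$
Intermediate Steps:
$D{\left(L \right)} = \frac{2 L}{-12 + L}$
$J{\left(a,w \right)} = - a + \frac{2 w a^{2}}{-12 + w a^{2}}$ ($J{\left(a,w \right)} = \frac{2 a w a}{-12 + a w a} - a = \frac{2 a a w}{-12 + a a w} - a = \frac{2 w a^{2}}{-12 + w a^{2}} - a = - a + \frac{2 w a^{2}}{-12 + w a^{2}}$)
$\frac{35968}{26599} - \frac{44103}{J{\left(-156,-210 \right)}} = \frac{35968}{26599} - \frac{44103}{\left(-156\right) \frac{1}{-12 - 210 \left(-156\right)^{2}} \left(12 - - 210 \left(-156\right)^{2} + 2 \left(-156\right) \left(-210\right)\right)} = 35968 \cdot \frac{1}{26599} - \frac{44103}{\left(-156\right) \frac{1}{-12 - 5110560} \left(12 - \left(-210\right) 24336 + 65520\right)} = \frac{35968}{26599} - \frac{44103}{\left(-156\right) \frac{1}{-12 - 5110560} \left(12 + 5110560 + 65520\right)} = \frac{35968}{26599} - \frac{44103}{\left(-156\right) \frac{1}{-5110572} \cdot 5176092} = \frac{35968}{26599} - \frac{44103}{\left(-156\right) \left(- \frac{1}{5110572}\right) 5176092} = \frac{35968}{26599} - \frac{44103}{\frac{67289196}{425881}} = \frac{35968}{26599} - \frac{6260876581}{22429732} = - \frac{165726303577443}{596608441468}$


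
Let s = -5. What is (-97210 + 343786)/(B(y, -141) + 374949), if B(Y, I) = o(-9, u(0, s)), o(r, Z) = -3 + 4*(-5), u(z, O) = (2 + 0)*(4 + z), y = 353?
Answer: 123288/187463 ≈ 0.65767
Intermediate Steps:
u(z, O) = 8 + 2*z (u(z, O) = 2*(4 + z) = 8 + 2*z)
o(r, Z) = -23 (o(r, Z) = -3 - 20 = -23)
B(Y, I) = -23
(-97210 + 343786)/(B(y, -141) + 374949) = (-97210 + 343786)/(-23 + 374949) = 246576/374926 = 246576*(1/374926) = 123288/187463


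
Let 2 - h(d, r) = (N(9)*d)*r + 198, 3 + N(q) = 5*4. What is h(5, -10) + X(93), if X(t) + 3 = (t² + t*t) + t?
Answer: 18042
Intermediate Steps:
X(t) = -3 + t + 2*t² (X(t) = -3 + ((t² + t*t) + t) = -3 + ((t² + t²) + t) = -3 + (2*t² + t) = -3 + (t + 2*t²) = -3 + t + 2*t²)
N(q) = 17 (N(q) = -3 + 5*4 = -3 + 20 = 17)
h(d, r) = -196 - 17*d*r (h(d, r) = 2 - ((17*d)*r + 198) = 2 - (17*d*r + 198) = 2 - (198 + 17*d*r) = 2 + (-198 - 17*d*r) = -196 - 17*d*r)
h(5, -10) + X(93) = (-196 - 17*5*(-10)) + (-3 + 93 + 2*93²) = (-196 + 850) + (-3 + 93 + 2*8649) = 654 + (-3 + 93 + 17298) = 654 + 17388 = 18042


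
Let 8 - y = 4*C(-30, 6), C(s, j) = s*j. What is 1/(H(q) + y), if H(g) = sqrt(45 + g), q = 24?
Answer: 728/529915 - sqrt(69)/529915 ≈ 0.0013581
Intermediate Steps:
C(s, j) = j*s
y = 728 (y = 8 - 4*6*(-30) = 8 - 4*(-180) = 8 - 1*(-720) = 8 + 720 = 728)
1/(H(q) + y) = 1/(sqrt(45 + 24) + 728) = 1/(sqrt(69) + 728) = 1/(728 + sqrt(69))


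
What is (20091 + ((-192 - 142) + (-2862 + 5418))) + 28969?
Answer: 51282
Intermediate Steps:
(20091 + ((-192 - 142) + (-2862 + 5418))) + 28969 = (20091 + (-334 + 2556)) + 28969 = (20091 + 2222) + 28969 = 22313 + 28969 = 51282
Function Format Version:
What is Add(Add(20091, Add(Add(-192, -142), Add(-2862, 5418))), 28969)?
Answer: 51282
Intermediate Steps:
Add(Add(20091, Add(Add(-192, -142), Add(-2862, 5418))), 28969) = Add(Add(20091, Add(-334, 2556)), 28969) = Add(Add(20091, 2222), 28969) = Add(22313, 28969) = 51282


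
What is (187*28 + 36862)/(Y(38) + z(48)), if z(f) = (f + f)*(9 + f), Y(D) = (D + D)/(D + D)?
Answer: 42098/5473 ≈ 7.6919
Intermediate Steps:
Y(D) = 1 (Y(D) = (2*D)/((2*D)) = (2*D)*(1/(2*D)) = 1)
z(f) = 2*f*(9 + f) (z(f) = (2*f)*(9 + f) = 2*f*(9 + f))
(187*28 + 36862)/(Y(38) + z(48)) = (187*28 + 36862)/(1 + 2*48*(9 + 48)) = (5236 + 36862)/(1 + 2*48*57) = 42098/(1 + 5472) = 42098/5473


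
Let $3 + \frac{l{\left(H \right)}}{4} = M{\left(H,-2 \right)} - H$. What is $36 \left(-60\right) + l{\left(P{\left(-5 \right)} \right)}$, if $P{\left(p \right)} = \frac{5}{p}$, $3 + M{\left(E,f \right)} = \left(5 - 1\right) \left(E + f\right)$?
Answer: $-2228$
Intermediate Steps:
$M{\left(E,f \right)} = -3 + 4 E + 4 f$ ($M{\left(E,f \right)} = -3 + \left(5 - 1\right) \left(E + f\right) = -3 + 4 \left(E + f\right) = -3 + \left(4 E + 4 f\right) = -3 + 4 E + 4 f$)
$l{\left(H \right)} = -56 + 12 H$ ($l{\left(H \right)} = -12 + 4 \left(\left(-3 + 4 H + 4 \left(-2\right)\right) - H\right) = -12 + 4 \left(\left(-3 + 4 H - 8\right) - H\right) = -12 + 4 \left(\left(-11 + 4 H\right) - H\right) = -12 + 4 \left(-11 + 3 H\right) = -12 + \left(-44 + 12 H\right) = -56 + 12 H$)
$36 \left(-60\right) + l{\left(P{\left(-5 \right)} \right)} = 36 \left(-60\right) - \left(56 - 12 \frac{5}{-5}\right) = -2160 - \left(56 - 12 \cdot 5 \left(- \frac{1}{5}\right)\right) = -2160 + \left(-56 + 12 \left(-1\right)\right) = -2160 - 68 = -2228$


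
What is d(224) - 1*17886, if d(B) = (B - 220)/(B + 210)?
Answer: -3881260/217 ≈ -17886.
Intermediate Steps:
d(B) = (-220 + B)/(210 + B)
d(224) - 1*17886 = (-220 + 224)/(210 + 224) - 1*17886 = 4/434 - 17886 = (1/434)*4 - 17886 = 2/217 - 17886 = -3881260/217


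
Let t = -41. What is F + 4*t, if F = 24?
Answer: -140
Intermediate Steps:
F + 4*t = 24 + 4*(-41) = 24 - 164 = -140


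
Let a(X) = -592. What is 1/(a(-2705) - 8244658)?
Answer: -1/8245250 ≈ -1.2128e-7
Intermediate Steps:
1/(a(-2705) - 8244658) = 1/(-592 - 8244658) = 1/(-8245250) = -1/8245250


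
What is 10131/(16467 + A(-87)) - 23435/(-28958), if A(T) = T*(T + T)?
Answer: 344678891/305072530 ≈ 1.1298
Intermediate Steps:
A(T) = 2*T² (A(T) = T*(2*T) = 2*T²)
10131/(16467 + A(-87)) - 23435/(-28958) = 10131/(16467 + 2*(-87)²) - 23435/(-28958) = 10131/(16467 + 2*7569) - 23435*(-1/28958) = 10131/(16467 + 15138) + 23435/28958 = 10131/31605 + 23435/28958 = 10131*(1/31605) + 23435/28958 = 3377/10535 + 23435/28958 = 344678891/305072530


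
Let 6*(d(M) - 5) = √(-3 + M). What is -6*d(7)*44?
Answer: -1408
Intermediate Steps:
d(M) = 5 + √(-3 + M)/6
-6*d(7)*44 = -6*(5 + √(-3 + 7)/6)*44 = -6*(5 + √4/6)*44 = -6*(5 + (⅙)*2)*44 = -6*(5 + ⅓)*44 = -6*16/3*44 = -32*44 = -1408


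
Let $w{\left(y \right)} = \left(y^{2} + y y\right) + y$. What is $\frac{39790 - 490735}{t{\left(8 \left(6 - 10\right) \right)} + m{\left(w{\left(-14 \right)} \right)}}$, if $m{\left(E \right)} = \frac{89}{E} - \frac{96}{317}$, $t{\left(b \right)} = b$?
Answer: $\frac{54034935570}{3842507} \approx 14062.0$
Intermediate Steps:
$w{\left(y \right)} = y + 2 y^{2}$ ($w{\left(y \right)} = \left(y^{2} + y^{2}\right) + y = 2 y^{2} + y = y + 2 y^{2}$)
$m{\left(E \right)} = - \frac{96}{317} + \frac{89}{E}$ ($m{\left(E \right)} = \frac{89}{E} - \frac{96}{317} = - \frac{96}{317} + \frac{89}{E}$)
$\frac{39790 - 490735}{t{\left(8 \left(6 - 10\right) \right)} + m{\left(w{\left(-14 \right)} \right)}} = \frac{39790 - 490735}{8 \left(6 - 10\right) - \left(\frac{96}{317} - \frac{89}{\left(-14\right) \left(1 + 2 \left(-14\right)\right)}\right)} = - \frac{450945}{8 \left(-4\right) - \left(\frac{96}{317} - \frac{89}{\left(-14\right) \left(1 - 28\right)}\right)} = - \frac{450945}{-32 - \left(\frac{96}{317} - \frac{89}{\left(-14\right) \left(-27\right)}\right)} = - \frac{450945}{-32 - \left(\frac{96}{317} - \frac{89}{378}\right)} = - \frac{450945}{-32 + \left(- \frac{96}{317} + 89 \cdot \frac{1}{378}\right)} = - \frac{450945}{-32 + \left(- \frac{96}{317} + \frac{89}{378}\right)} = - \frac{450945}{-32 - \frac{8075}{119826}} = - \frac{450945}{- \frac{3842507}{119826}} = \left(-450945\right) \left(- \frac{119826}{3842507}\right) = \frac{54034935570}{3842507}$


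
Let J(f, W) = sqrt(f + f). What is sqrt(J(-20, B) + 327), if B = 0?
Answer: sqrt(327 + 2*I*sqrt(10)) ≈ 18.084 + 0.1749*I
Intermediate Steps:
J(f, W) = sqrt(2)*sqrt(f) (J(f, W) = sqrt(2*f) = sqrt(2)*sqrt(f))
sqrt(J(-20, B) + 327) = sqrt(sqrt(2)*sqrt(-20) + 327) = sqrt(sqrt(2)*(2*I*sqrt(5)) + 327) = sqrt(2*I*sqrt(10) + 327) = sqrt(327 + 2*I*sqrt(10))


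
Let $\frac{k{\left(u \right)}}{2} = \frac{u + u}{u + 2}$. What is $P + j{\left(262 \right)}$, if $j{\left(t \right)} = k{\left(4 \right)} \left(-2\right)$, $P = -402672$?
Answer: $- \frac{1208032}{3} \approx -4.0268 \cdot 10^{5}$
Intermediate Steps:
$k{\left(u \right)} = \frac{4 u}{2 + u}$ ($k{\left(u \right)} = 2 \frac{u + u}{u + 2} = 2 \frac{2 u}{2 + u} = \frac{4 u}{2 + u}$)
$j{\left(t \right)} = - \frac{16}{3}$ ($j{\left(t \right)} = 4 \cdot 4 \frac{1}{2 + 4} \left(-2\right) = 4 \cdot 4 \cdot \frac{1}{6} \left(-2\right) = \frac{8}{3} \left(-2\right) = - \frac{16}{3}$)
$P + j{\left(262 \right)} = -402672 - \frac{16}{3} = - \frac{1208032}{3}$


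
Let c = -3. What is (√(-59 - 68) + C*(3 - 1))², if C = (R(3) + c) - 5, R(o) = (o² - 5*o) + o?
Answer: (22 - I*√127)² ≈ 357.0 - 495.85*I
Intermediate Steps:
R(o) = o² - 4*o
C = -11 (C = (3*(-4 + 3) - 3) - 5 = (3*(-1) - 3) - 5 = (-3 - 3) - 5 = -6 - 5 = -11)
(√(-59 - 68) + C*(3 - 1))² = (√(-59 - 68) - 11*(3 - 1))² = (√(-127) - 11*2)² = (I*√127 - 22)² = (-22 + I*√127)²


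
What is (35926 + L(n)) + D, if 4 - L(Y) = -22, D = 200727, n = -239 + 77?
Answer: 236679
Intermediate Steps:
n = -162
L(Y) = 26 (L(Y) = 4 - 1*(-22) = 4 + 22 = 26)
(35926 + L(n)) + D = (35926 + 26) + 200727 = 35952 + 200727 = 236679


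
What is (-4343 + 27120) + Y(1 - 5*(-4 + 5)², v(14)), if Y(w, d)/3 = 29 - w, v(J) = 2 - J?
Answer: 22876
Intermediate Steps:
Y(w, d) = 87 - 3*w (Y(w, d) = 3*(29 - w) = 87 - 3*w)
(-4343 + 27120) + Y(1 - 5*(-4 + 5)², v(14)) = (-4343 + 27120) + (87 - 3*(1 - 5*(-4 + 5)²)) = 22777 + (87 - 3*(1 - 5*1²)) = 22777 + (87 - 3*(1 - 5*1)) = 22777 + (87 - 3*(1 - 5)) = 22777 + (87 - 3*(-4)) = 22777 + (87 + 12) = 22777 + 99 = 22876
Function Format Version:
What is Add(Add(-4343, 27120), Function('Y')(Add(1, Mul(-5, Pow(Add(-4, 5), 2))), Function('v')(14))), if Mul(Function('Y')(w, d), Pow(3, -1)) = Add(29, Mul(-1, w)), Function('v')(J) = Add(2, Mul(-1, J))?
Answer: 22876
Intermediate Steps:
Function('Y')(w, d) = Add(87, Mul(-3, w)) (Function('Y')(w, d) = Mul(3, Add(29, Mul(-1, w))) = Add(87, Mul(-3, w)))
Add(Add(-4343, 27120), Function('Y')(Add(1, Mul(-5, Pow(Add(-4, 5), 2))), Function('v')(14))) = Add(Add(-4343, 27120), Add(87, Mul(-3, Add(1, Mul(-5, Pow(Add(-4, 5), 2)))))) = Add(22777, Add(87, Mul(-3, Add(1, Mul(-5, Pow(1, 2)))))) = Add(22777, Add(87, Mul(-3, Add(1, Mul(-5, 1))))) = Add(22777, Add(87, Mul(-3, Add(1, -5)))) = Add(22777, Add(87, Mul(-3, -4))) = Add(22777, Add(87, 12)) = Add(22777, 99) = 22876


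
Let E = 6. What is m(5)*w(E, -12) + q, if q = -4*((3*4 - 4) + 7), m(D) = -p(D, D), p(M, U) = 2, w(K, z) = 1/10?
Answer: -301/5 ≈ -60.200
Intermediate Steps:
w(K, z) = ⅒
m(D) = -2 (m(D) = -1*2 = -2)
q = -60 (q = -4*((12 - 4) + 7) = -4*(8 + 7) = -4*15 = -60)
m(5)*w(E, -12) + q = -2*⅒ - 60 = -⅕ - 60 = -301/5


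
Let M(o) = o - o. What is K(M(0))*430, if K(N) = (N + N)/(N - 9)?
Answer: 0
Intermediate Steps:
M(o) = 0
K(N) = 2*N/(-9 + N) (K(N) = (2*N)/(-9 + N) = 2*N/(-9 + N))
K(M(0))*430 = (2*0/(-9 + 0))*430 = (2*0/(-9))*430 = (2*0*(-1/9))*430 = 0*430 = 0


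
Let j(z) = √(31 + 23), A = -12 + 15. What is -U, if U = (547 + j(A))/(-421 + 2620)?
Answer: -547/2199 - √6/733 ≈ -0.25209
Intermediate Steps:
A = 3
j(z) = 3*√6 (j(z) = √54 = 3*√6)
U = 547/2199 + √6/733 (U = (547 + 3*√6)/(-421 + 2620) = (547 + 3*√6)/2199 = (547 + 3*√6)*(1/2199) = 547/2199 + √6/733 ≈ 0.25209)
-U = -(547/2199 + √6/733) = -547/2199 - √6/733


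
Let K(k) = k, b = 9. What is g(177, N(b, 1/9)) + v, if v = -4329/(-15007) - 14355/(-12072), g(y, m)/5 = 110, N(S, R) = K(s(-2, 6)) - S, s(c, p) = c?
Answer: 33302720791/60388168 ≈ 551.48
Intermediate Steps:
N(S, R) = -2 - S
g(y, m) = 550 (g(y, m) = 5*110 = 550)
v = 89228391/60388168 (v = -4329*(-1/15007) - 14355*(-1/12072) = 4329/15007 + 4785/4024 = 89228391/60388168 ≈ 1.4776)
g(177, N(b, 1/9)) + v = 550 + 89228391/60388168 = 33302720791/60388168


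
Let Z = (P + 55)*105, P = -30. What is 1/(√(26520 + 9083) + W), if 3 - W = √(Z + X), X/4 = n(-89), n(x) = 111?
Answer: 1/(3 + √35603 - 3*√341) ≈ 0.0073373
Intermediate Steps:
X = 444 (X = 4*111 = 444)
Z = 2625 (Z = (-30 + 55)*105 = 25*105 = 2625)
W = 3 - 3*√341 (W = 3 - √(2625 + 444) = 3 - √3069 = 3 - 3*√341 ≈ -52.399)
1/(√(26520 + 9083) + W) = 1/(√(26520 + 9083) + (3 - 3*√341)) = 1/(√35603 + (3 - 3*√341)) = 1/(3 + √35603 - 3*√341)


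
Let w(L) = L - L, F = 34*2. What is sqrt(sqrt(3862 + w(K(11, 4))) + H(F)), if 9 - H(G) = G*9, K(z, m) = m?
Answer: sqrt(-603 + sqrt(3862)) ≈ 23.256*I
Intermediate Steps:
F = 68
w(L) = 0
H(G) = 9 - 9*G (H(G) = 9 - G*9 = 9 - 9*G)
sqrt(sqrt(3862 + w(K(11, 4))) + H(F)) = sqrt(sqrt(3862 + 0) + (9 - 9*68)) = sqrt(sqrt(3862) + (9 - 612)) = sqrt(sqrt(3862) - 603) = sqrt(-603 + sqrt(3862))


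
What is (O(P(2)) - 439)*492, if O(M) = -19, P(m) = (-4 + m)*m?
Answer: -225336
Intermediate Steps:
P(m) = m*(-4 + m)
(O(P(2)) - 439)*492 = (-19 - 439)*492 = -458*492 = -225336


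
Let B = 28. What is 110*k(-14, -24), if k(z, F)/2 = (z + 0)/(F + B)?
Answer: -770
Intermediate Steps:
k(z, F) = 2*z/(28 + F) (k(z, F) = 2*((z + 0)/(F + 28)) = 2*(z/(28 + F)) = 2*z/(28 + F))
110*k(-14, -24) = 110*(2*(-14)/(28 - 24)) = 110*(2*(-14)/4) = 110*(2*(-14)*(¼)) = 110*(-7) = -770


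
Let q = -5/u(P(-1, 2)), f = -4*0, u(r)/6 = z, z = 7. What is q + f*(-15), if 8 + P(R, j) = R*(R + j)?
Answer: -5/42 ≈ -0.11905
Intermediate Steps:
P(R, j) = -8 + R*(R + j)
u(r) = 42 (u(r) = 6*7 = 42)
f = 0
q = -5/42 ≈ -0.11905
q + f*(-15) = -5/42 + 0*(-15) = -5/42 + 0 = -5/42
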